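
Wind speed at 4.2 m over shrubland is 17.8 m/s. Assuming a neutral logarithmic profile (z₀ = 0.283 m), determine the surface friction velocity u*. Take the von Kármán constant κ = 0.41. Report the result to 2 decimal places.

u* ≈ 2.71 m/s

Log law: V(z) = (u*/κ) · ln(z/z₀) ⇒ u* = κ · V / ln(z/z₀)
u* = 0.41 × 17.8 / ln(4.2/0.283) = 0.41 × 17.8 / 2.6974
   = 7.2980 / 2.6974 = 2.7056 m/s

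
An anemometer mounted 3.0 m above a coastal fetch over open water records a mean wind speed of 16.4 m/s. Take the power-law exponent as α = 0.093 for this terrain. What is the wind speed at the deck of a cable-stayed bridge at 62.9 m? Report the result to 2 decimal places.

21.76 m/s

Power-law profile: V₂ = V₁ · (z₂/z₁)^α
V₂ = 16.4 × (62.9/3.0)^0.093 = 16.4 × (20.9667)^0.093
    = 16.4 × 1.3271 = 21.7644 m/s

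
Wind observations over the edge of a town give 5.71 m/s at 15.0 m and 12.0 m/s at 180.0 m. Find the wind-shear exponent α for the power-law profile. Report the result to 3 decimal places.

α ≈ 0.299

Power law: V₂/V₁ = (z₂/z₁)^α ⇒ α = ln(V₂/V₁) / ln(z₂/z₁)
α = ln(12.0/5.71) / ln(180.0/15.0) = ln(2.1016) / ln(12.0000)
  = 0.74269 / 2.48491 = 0.29888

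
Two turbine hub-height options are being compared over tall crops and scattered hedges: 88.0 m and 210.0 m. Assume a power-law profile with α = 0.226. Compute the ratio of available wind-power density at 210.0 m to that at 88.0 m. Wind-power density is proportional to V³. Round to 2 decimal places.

1.80

Speed ratio: V_B/V_A = (z_B/z_A)^α = (210.0/88.0)^0.226 = (2.3864)^0.226 = 1.21722
Power-density ratio: P_B/P_A = (V_B/V_A)³ = (1.21722)³ = 1.80346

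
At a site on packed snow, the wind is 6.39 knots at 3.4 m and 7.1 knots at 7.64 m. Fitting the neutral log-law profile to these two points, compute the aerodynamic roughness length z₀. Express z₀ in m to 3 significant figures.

z₀ ≈ 0.00233 m

Log law: V(z) ∝ ln(z/z₀). With r = V₁/V₂ = 6.39/7.1 = 0.90000,
r · ln(z₂/z₀) = ln(z₁/z₀) ⇒ ln z₀ = (ln z₁ − r·ln z₂)/(1 − r)
ln z₀ = (1.22378 − 0.90000×2.03340) / 0.10000 = -6.0628
z₀ = exp(-6.0628) = 0.002328 m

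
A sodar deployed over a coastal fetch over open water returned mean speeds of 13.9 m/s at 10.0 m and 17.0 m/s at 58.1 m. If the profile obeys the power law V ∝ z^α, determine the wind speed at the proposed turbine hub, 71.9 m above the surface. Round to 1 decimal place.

First find α: α = ln(V₂/V₁)/ln(z₂/z₁) = ln(17.0/13.9)/ln(58.1/10.0) = 0.20132/1.75958 = 0.1144
Extrapolate from 58.1 m to 71.9 m: V₃ = 17.0 × (71.9/58.1)^0.1144 = 17.0 × 1.0247 = 17.4196 m/s

17.4 m/s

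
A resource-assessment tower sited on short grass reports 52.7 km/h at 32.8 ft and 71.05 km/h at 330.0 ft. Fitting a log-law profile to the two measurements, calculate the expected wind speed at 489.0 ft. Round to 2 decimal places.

Log law: V ∝ ln(z/z₀). From the pair, with r = V₁/V₂ = 0.74173,
ln z₀ = (ln z₁ − r·ln z₂)/(1 − r) = (3.4904 − 0.74173×5.7991)/0.25827 = -3.1399 → z₀ = 0.04329 ft
V₃ = V₁ · ln(z₃/z₀)/ln(z₁/z₀) = 52.7 × 9.3323/6.6303 = 74.1758 km/h

74.18 km/h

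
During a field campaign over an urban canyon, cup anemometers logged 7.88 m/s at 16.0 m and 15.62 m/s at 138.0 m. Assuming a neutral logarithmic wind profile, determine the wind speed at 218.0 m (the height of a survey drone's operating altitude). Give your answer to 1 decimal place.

17.3 m/s

Log law: V ∝ ln(z/z₀). From the pair, with r = V₁/V₂ = 0.50448,
ln z₀ = (ln z₁ − r·ln z₂)/(1 − r) = (2.7726 − 0.50448×4.9273)/0.49552 = 0.5790 → z₀ = 1.784 m
V₃ = V₁ · ln(z₃/z₀)/ln(z₁/z₀) = 7.88 × 4.8055/2.1936 = 17.2625 m/s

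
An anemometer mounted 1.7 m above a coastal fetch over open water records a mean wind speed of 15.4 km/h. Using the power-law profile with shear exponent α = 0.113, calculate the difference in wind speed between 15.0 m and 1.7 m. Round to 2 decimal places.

Power law: V₂ = V₁ · (z₂/z₁)^α = 15.4 × (8.8235)^0.113 = 19.6960 km/h
ΔV = 19.6960 − 15.4 = 4.2960 km/h

4.30 km/h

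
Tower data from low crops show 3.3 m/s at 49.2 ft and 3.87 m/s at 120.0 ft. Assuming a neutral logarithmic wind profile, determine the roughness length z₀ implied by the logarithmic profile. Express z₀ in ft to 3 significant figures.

z₀ ≈ 0.282 ft

Log law: V(z) ∝ ln(z/z₀). With r = V₁/V₂ = 3.3/3.87 = 0.85271,
r · ln(z₂/z₀) = ln(z₁/z₀) ⇒ ln z₀ = (ln z₁ − r·ln z₂)/(1 − r)
ln z₀ = (3.89589 − 0.85271×4.78749) / 0.14729 = -1.2660
z₀ = exp(-1.2660) = 0.2820 ft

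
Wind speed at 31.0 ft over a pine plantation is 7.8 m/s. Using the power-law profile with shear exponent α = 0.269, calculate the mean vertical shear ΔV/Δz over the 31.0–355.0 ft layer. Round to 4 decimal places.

0.0223 m/s/ft

Power law: V₂ = V₁ · (z₂/z₁)^α = 7.8 × (11.4516)^0.269 = 15.0290 m/s
ΔV/Δz = (15.0290 − 7.8)/(355.0 − 31.0) = 7.2290/324.0000 = 0.02231 m/s/ft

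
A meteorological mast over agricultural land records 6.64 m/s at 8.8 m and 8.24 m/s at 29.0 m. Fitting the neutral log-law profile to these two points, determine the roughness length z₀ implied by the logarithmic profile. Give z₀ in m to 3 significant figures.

Log law: V(z) ∝ ln(z/z₀). With r = V₁/V₂ = 6.64/8.24 = 0.80583,
r · ln(z₂/z₀) = ln(z₁/z₀) ⇒ ln z₀ = (ln z₁ − r·ln z₂)/(1 − r)
ln z₀ = (2.17475 − 0.80583×3.36730) / 0.19417 = -2.7743
z₀ = exp(-2.7743) = 0.06239 m

z₀ ≈ 0.0624 m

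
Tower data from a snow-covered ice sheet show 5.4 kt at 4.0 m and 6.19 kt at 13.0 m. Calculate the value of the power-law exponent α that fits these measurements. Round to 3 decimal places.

α ≈ 0.116

Power law: V₂/V₁ = (z₂/z₁)^α ⇒ α = ln(V₂/V₁) / ln(z₂/z₁)
α = ln(6.19/5.4) / ln(13.0/4.0) = ln(1.1463) / ln(3.2500)
  = 0.13654 / 1.17865 = 0.11584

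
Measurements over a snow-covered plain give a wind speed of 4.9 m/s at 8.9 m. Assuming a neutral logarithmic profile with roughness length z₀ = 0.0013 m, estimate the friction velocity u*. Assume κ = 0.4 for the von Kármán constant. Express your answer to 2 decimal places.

u* ≈ 0.22 m/s

Log law: V(z) = (u*/κ) · ln(z/z₀) ⇒ u* = κ · V / ln(z/z₀)
u* = 0.4 × 4.9 / ln(8.9/0.0013) = 0.4 × 4.9 / 8.8314
   = 1.9600 / 8.8314 = 0.2219 m/s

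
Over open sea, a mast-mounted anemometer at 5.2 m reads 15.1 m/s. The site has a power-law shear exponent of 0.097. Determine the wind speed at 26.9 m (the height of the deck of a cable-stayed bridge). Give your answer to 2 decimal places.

17.71 m/s

Power-law profile: V₂ = V₁ · (z₂/z₁)^α
V₂ = 15.1 × (26.9/5.2)^0.097 = 15.1 × (5.1731)^0.097
    = 15.1 × 1.1728 = 17.7097 m/s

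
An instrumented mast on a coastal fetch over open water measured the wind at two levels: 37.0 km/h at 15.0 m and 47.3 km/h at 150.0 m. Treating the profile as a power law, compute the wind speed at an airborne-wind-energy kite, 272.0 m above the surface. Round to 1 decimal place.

50.4 km/h

First find α: α = ln(V₂/V₁)/ln(z₂/z₁) = ln(47.3/37.0)/ln(150.0/15.0) = 0.24559/2.30259 = 0.1067
Extrapolate from 150.0 m to 272.0 m: V₃ = 47.3 × (272.0/150.0)^0.1067 = 47.3 × 1.0655 = 50.4000 km/h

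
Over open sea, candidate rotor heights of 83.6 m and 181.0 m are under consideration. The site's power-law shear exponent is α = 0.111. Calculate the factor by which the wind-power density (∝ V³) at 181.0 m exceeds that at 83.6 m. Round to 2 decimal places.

Speed ratio: V_B/V_A = (z_B/z_A)^α = (181.0/83.6)^0.111 = (2.1651)^0.111 = 1.08953
Power-density ratio: P_B/P_A = (V_B/V_A)³ = (1.08953)³ = 1.29334

1.29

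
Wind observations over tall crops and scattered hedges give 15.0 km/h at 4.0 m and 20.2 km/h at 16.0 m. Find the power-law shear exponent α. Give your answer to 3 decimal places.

Power law: V₂/V₁ = (z₂/z₁)^α ⇒ α = ln(V₂/V₁) / ln(z₂/z₁)
α = ln(20.2/15.0) / ln(16.0/4.0) = ln(1.3467) / ln(4.0000)
  = 0.29763 / 1.38629 = 0.21470

α ≈ 0.215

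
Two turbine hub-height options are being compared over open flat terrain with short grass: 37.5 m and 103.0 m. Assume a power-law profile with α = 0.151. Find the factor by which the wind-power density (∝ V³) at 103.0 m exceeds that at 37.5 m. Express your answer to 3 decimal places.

1.580

Speed ratio: V_B/V_A = (z_B/z_A)^α = (103.0/37.5)^0.151 = (2.7467)^0.151 = 1.16482
Power-density ratio: P_B/P_A = (V_B/V_A)³ = (1.16482)³ = 1.58044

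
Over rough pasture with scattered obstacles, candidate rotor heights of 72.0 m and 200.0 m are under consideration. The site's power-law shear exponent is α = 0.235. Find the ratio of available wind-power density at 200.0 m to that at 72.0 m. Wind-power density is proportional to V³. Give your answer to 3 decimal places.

2.055

Speed ratio: V_B/V_A = (z_B/z_A)^α = (200.0/72.0)^0.235 = (2.7778)^0.235 = 1.27136
Power-density ratio: P_B/P_A = (V_B/V_A)³ = (1.27136)³ = 2.05498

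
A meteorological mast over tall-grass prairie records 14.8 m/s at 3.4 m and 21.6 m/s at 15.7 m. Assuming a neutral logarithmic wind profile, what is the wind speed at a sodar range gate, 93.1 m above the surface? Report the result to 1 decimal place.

29.5 m/s

Log law: V ∝ ln(z/z₀). From the pair, with r = V₁/V₂ = 0.68519,
ln z₀ = (ln z₁ − r·ln z₂)/(1 − r) = (1.2238 − 0.68519×2.7537)/0.31481 = -2.1060 → z₀ = 0.1217 m
V₃ = V₁ · ln(z₃/z₀)/ln(z₁/z₀) = 14.8 × 6.6396/3.3298 = 29.5118 m/s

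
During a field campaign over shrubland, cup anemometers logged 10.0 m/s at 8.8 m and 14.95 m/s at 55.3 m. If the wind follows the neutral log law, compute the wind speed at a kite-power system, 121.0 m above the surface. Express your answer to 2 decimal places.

Log law: V ∝ ln(z/z₀). From the pair, with r = V₁/V₂ = 0.66890,
ln z₀ = (ln z₁ − r·ln z₂)/(1 − r) = (2.1748 − 0.66890×4.0128)/0.33110 = -1.5384 → z₀ = 0.2147 m
V₃ = V₁ · ln(z₃/z₀)/ln(z₁/z₀) = 10.0 × 6.3342/3.7132 = 17.0588 m/s

17.06 m/s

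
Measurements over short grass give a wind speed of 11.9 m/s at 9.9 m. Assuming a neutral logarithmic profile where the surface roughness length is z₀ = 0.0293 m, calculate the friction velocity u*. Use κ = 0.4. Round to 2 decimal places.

Log law: V(z) = (u*/κ) · ln(z/z₀) ⇒ u* = κ · V / ln(z/z₀)
u* = 0.4 × 11.9 / ln(9.9/0.0293) = 0.4 × 11.9 / 5.8227
   = 4.7600 / 5.8227 = 0.8175 m/s

u* ≈ 0.82 m/s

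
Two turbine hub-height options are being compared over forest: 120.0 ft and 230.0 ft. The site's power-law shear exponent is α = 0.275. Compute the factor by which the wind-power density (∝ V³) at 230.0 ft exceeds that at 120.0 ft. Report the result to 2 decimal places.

Speed ratio: V_B/V_A = (z_B/z_A)^α = (230.0/120.0)^0.275 = (1.9167)^0.275 = 1.19591
Power-density ratio: P_B/P_A = (V_B/V_A)³ = (1.19591)³ = 1.71041

1.71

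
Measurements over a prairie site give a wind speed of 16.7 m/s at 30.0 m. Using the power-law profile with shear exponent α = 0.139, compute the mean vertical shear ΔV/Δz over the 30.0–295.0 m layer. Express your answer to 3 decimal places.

Power law: V₂ = V₁ · (z₂/z₁)^α = 16.7 × (9.8333)^0.139 = 22.9457 m/s
ΔV/Δz = (22.9457 − 16.7)/(295.0 − 30.0) = 6.2457/265.0000 = 0.02357 m/s/m

0.024 m/s/m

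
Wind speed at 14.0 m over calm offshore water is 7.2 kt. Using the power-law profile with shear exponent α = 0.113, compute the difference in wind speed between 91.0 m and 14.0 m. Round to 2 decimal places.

1.70 kt

Power law: V₂ = V₁ · (z₂/z₁)^α = 7.2 × (6.5000)^0.113 = 8.8959 kt
ΔV = 8.8959 − 7.2 = 1.6959 kt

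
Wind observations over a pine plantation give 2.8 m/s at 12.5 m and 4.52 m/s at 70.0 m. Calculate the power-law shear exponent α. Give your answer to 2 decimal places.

Power law: V₂/V₁ = (z₂/z₁)^α ⇒ α = ln(V₂/V₁) / ln(z₂/z₁)
α = ln(4.52/2.8) / ln(70.0/12.5) = ln(1.6143) / ln(5.6000)
  = 0.47889 / 1.72277 = 0.27798

α ≈ 0.28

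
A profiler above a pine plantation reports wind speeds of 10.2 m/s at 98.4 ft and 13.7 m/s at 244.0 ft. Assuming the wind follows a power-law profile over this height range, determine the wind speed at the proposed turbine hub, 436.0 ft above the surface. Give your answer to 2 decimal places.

First find α: α = ln(V₂/V₁)/ln(z₂/z₁) = ln(13.7/10.2)/ln(244.0/98.4) = 0.29501/0.90813 = 0.3249
Extrapolate from 244.0 ft to 436.0 ft: V₃ = 13.7 × (436.0/244.0)^0.3249 = 13.7 × 1.2075 = 16.5430 m/s

16.54 m/s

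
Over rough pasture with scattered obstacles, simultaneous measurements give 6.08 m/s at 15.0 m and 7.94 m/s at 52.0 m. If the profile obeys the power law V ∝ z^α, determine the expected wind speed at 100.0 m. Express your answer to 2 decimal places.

9.14 m/s

First find α: α = ln(V₂/V₁)/ln(z₂/z₁) = ln(7.94/6.08)/ln(52.0/15.0) = 0.26691/1.24319 = 0.2147
Extrapolate from 52.0 m to 100.0 m: V₃ = 7.94 × (100.0/52.0)^0.2147 = 7.94 × 1.1507 = 9.1368 m/s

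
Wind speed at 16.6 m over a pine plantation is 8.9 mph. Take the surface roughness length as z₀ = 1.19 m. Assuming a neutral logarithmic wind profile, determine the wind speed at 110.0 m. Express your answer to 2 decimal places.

Log law: V(z) ∝ ln(z/z₀), so V₂/V₁ = ln(z₂/z₀) / ln(z₁/z₀).
ln(110.0/1.19) = 4.5265, ln(16.6/1.19) = 2.6354
V₂ = 8.9 × 4.5265/2.6354 = 8.9 × 1.7176 = 15.2862 mph

15.29 mph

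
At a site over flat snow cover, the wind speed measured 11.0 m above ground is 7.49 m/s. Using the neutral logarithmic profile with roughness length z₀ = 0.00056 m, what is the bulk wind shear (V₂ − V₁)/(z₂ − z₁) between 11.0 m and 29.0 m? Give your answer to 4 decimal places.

Log law: V₂ = V₁ · ln(z₂/z₀)/ln(z₁/z₀) = 7.49 × 10.8549/9.8855 = 8.2245 m/s
ΔV/Δz = (8.2245 − 7.49)/(29.0 − 11.0) = 0.7345/18.0000 = 0.04081 m/s/m

0.0408 m/s/m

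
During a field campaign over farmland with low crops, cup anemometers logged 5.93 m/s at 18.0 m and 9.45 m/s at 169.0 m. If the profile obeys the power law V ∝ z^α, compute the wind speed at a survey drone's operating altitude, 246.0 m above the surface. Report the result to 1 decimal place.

10.2 m/s

First find α: α = ln(V₂/V₁)/ln(z₂/z₁) = ln(9.45/5.93)/ln(169.0/18.0) = 0.46599/2.23953 = 0.2081
Extrapolate from 169.0 m to 246.0 m: V₃ = 9.45 × (246.0/169.0)^0.2081 = 9.45 × 1.0813 = 10.2178 m/s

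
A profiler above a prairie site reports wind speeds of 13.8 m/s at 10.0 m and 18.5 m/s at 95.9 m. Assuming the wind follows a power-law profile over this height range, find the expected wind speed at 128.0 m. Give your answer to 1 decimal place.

First find α: α = ln(V₂/V₁)/ln(z₂/z₁) = ln(18.5/13.8)/ln(95.9/10.0) = 0.29310/2.26072 = 0.1296
Extrapolate from 95.9 m to 128.0 m: V₃ = 18.5 × (128.0/95.9)^0.1296 = 18.5 × 1.0381 = 19.2056 m/s

19.2 m/s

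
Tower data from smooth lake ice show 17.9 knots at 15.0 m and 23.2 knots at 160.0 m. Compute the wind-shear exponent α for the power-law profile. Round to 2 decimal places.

Power law: V₂/V₁ = (z₂/z₁)^α ⇒ α = ln(V₂/V₁) / ln(z₂/z₁)
α = ln(23.2/17.9) / ln(160.0/15.0) = ln(1.2961) / ln(10.6667)
  = 0.25935 / 2.36712 = 0.10956

α ≈ 0.11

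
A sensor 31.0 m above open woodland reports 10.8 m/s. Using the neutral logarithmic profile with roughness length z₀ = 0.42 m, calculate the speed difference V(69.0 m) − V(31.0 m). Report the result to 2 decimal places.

Log law: V₂ = V₁ · ln(z₂/z₀)/ln(z₁/z₀) = 10.8 × 5.1016/4.3015 = 12.8089 m/s
ΔV = 12.8089 − 10.8 = 2.0089 m/s

2.01 m/s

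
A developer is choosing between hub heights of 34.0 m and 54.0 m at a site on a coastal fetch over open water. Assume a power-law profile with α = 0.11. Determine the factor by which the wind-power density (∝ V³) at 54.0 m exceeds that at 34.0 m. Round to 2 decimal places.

1.16

Speed ratio: V_B/V_A = (z_B/z_A)^α = (54.0/34.0)^0.11 = (1.5882)^0.11 = 1.05221
Power-density ratio: P_B/P_A = (V_B/V_A)³ = (1.05221)³ = 1.16494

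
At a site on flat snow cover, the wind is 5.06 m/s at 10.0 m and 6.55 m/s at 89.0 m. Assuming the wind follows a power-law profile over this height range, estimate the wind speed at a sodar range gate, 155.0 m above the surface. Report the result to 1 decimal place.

First find α: α = ln(V₂/V₁)/ln(z₂/z₁) = ln(6.55/5.06)/ln(89.0/10.0) = 0.25810/2.18605 = 0.1181
Extrapolate from 89.0 m to 155.0 m: V₃ = 6.55 × (155.0/89.0)^0.1181 = 6.55 × 1.0677 = 6.9934 m/s

7.0 m/s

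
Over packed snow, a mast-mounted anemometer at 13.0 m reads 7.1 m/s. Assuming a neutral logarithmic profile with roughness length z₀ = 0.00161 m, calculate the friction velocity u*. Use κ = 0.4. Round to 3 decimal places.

Log law: V(z) = (u*/κ) · ln(z/z₀) ⇒ u* = κ · V / ln(z/z₀)
u* = 0.4 × 7.1 / ln(13.0/0.00161) = 0.4 × 7.1 / 8.9965
   = 2.8400 / 8.9965 = 0.3157 m/s

u* ≈ 0.316 m/s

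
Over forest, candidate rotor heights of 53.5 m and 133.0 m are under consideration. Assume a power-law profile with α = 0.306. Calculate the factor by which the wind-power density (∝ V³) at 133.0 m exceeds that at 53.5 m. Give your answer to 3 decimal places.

2.307

Speed ratio: V_B/V_A = (z_B/z_A)^α = (133.0/53.5)^0.306 = (2.4860)^0.306 = 1.32136
Power-density ratio: P_B/P_A = (V_B/V_A)³ = (1.32136)³ = 2.30710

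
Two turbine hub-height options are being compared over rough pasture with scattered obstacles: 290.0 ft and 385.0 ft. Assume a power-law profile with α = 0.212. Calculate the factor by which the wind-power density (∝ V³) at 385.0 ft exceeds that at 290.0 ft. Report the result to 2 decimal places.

Speed ratio: V_B/V_A = (z_B/z_A)^α = (385.0/290.0)^0.212 = (1.3276)^0.212 = 1.06191
Power-density ratio: P_B/P_A = (V_B/V_A)³ = (1.06191)³ = 1.19748

1.20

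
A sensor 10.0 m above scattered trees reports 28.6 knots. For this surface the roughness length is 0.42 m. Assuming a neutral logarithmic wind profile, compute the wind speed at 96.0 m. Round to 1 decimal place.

49.0 knots

Log law: V(z) ∝ ln(z/z₀), so V₂/V₁ = ln(z₂/z₀) / ln(z₁/z₀).
ln(96.0/0.42) = 5.4318, ln(10.0/0.42) = 3.1701
V₂ = 28.6 × 5.4318/3.1701 = 28.6 × 1.7135 = 49.0053 knots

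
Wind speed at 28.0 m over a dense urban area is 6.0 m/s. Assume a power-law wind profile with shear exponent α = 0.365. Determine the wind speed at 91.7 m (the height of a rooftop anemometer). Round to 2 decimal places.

Power-law profile: V₂ = V₁ · (z₂/z₁)^α
V₂ = 6.0 × (91.7/28.0)^0.365 = 6.0 × (3.2750)^0.365
    = 6.0 × 1.5419 = 9.2513 m/s

9.25 m/s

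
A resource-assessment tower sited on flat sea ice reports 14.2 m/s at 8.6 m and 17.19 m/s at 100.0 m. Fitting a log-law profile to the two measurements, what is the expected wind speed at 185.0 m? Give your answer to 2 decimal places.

17.94 m/s

Log law: V ∝ ln(z/z₀). From the pair, with r = V₁/V₂ = 0.82606,
ln z₀ = (ln z₁ − r·ln z₂)/(1 − r) = (2.1518 − 0.82606×4.6052)/0.17394 = -9.4999 → z₀ = 0.00007486 m
V₃ = V₁ · ln(z₃/z₀)/ln(z₁/z₀) = 14.2 × 14.7202/11.6516 = 17.9397 m/s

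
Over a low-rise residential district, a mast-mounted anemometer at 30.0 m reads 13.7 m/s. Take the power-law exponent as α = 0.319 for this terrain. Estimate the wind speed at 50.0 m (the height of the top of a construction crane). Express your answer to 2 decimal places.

16.12 m/s

Power-law profile: V₂ = V₁ · (z₂/z₁)^α
V₂ = 13.7 × (50.0/30.0)^0.319 = 13.7 × (1.6667)^0.319
    = 13.7 × 1.1770 = 16.1247 m/s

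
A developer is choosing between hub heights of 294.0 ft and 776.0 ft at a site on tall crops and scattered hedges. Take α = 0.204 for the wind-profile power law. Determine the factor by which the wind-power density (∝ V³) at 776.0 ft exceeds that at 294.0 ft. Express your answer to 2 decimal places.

1.81

Speed ratio: V_B/V_A = (z_B/z_A)^α = (776.0/294.0)^0.204 = (2.6395)^0.204 = 1.21896
Power-density ratio: P_B/P_A = (V_B/V_A)³ = (1.21896)³ = 1.81120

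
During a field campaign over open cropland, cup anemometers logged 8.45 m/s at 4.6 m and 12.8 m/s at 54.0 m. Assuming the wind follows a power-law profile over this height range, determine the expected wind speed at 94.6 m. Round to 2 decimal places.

14.07 m/s

First find α: α = ln(V₂/V₁)/ln(z₂/z₁) = ln(12.8/8.45)/ln(54.0/4.6) = 0.41528/2.46293 = 0.1686
Extrapolate from 54.0 m to 94.6 m: V₃ = 12.8 × (94.6/54.0)^0.1686 = 12.8 × 1.0991 = 14.0691 m/s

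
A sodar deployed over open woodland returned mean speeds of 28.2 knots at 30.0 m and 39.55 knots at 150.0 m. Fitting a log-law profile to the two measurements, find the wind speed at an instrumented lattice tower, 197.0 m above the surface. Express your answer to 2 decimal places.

41.47 knots

Log law: V ∝ ln(z/z₀). From the pair, with r = V₁/V₂ = 0.71302,
ln z₀ = (ln z₁ − r·ln z₂)/(1 − r) = (3.4012 − 0.71302×5.0106)/0.28698 = -0.5976 → z₀ = 0.5501 m
V₃ = V₁ · ln(z₃/z₀)/ln(z₁/z₀) = 28.2 × 5.8808/3.9988 = 41.4722 knots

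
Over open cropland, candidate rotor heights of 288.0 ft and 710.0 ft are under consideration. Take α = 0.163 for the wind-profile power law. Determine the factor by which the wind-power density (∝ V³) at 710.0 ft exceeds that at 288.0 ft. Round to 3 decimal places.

Speed ratio: V_B/V_A = (z_B/z_A)^α = (710.0/288.0)^0.163 = (2.4653)^0.163 = 1.15844
Power-density ratio: P_B/P_A = (V_B/V_A)³ = (1.15844)³ = 1.55461

1.555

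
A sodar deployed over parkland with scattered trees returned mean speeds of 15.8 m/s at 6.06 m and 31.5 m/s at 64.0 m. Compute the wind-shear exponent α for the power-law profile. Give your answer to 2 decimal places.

α ≈ 0.29

Power law: V₂/V₁ = (z₂/z₁)^α ⇒ α = ln(V₂/V₁) / ln(z₂/z₁)
α = ln(31.5/15.8) / ln(64.0/6.06) = ln(1.9937) / ln(10.5611)
  = 0.68998 / 2.35717 = 0.29271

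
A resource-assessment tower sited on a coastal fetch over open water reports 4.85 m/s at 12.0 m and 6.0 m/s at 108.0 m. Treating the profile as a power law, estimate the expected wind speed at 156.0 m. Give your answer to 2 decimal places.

First find α: α = ln(V₂/V₁)/ln(z₂/z₁) = ln(6.0/4.85)/ln(108.0/12.0) = 0.21278/2.19722 = 0.0968
Extrapolate from 108.0 m to 156.0 m: V₃ = 6.0 × (156.0/108.0)^0.0968 = 6.0 × 1.0363 = 6.2175 m/s

6.22 m/s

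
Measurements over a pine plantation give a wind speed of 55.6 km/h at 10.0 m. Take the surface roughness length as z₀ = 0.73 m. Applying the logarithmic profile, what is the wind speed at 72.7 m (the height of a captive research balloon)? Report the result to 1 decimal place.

97.7 km/h

Log law: V(z) ∝ ln(z/z₀), so V₂/V₁ = ln(z₂/z₀) / ln(z₁/z₀).
ln(72.7/0.73) = 4.6011, ln(10.0/0.73) = 2.6173
V₂ = 55.6 × 4.6011/2.6173 = 55.6 × 1.7579 = 97.7415 km/h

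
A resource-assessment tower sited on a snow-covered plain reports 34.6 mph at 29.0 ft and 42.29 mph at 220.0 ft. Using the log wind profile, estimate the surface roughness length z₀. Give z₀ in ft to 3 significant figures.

Log law: V(z) ∝ ln(z/z₀). With r = V₁/V₂ = 34.6/42.29 = 0.81816,
r · ln(z₂/z₀) = ln(z₁/z₀) ⇒ ln z₀ = (ln z₁ − r·ln z₂)/(1 − r)
ln z₀ = (3.36730 − 0.81816×5.39363) / 0.18184 = -5.7499
z₀ = exp(-5.7499) = 0.003183 ft

z₀ ≈ 0.00318 ft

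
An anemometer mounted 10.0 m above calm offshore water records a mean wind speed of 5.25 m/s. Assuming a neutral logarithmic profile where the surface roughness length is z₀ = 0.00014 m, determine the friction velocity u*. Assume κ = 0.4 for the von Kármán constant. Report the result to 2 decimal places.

Log law: V(z) = (u*/κ) · ln(z/z₀) ⇒ u* = κ · V / ln(z/z₀)
u* = 0.4 × 5.25 / ln(10.0/0.00014) = 0.4 × 5.25 / 11.1765
   = 2.1000 / 11.1765 = 0.1879 m/s

u* ≈ 0.19 m/s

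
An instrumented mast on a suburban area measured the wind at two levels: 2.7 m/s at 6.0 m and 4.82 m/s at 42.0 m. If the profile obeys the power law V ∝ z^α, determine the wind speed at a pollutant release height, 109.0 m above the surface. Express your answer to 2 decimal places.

6.40 m/s

First find α: α = ln(V₂/V₁)/ln(z₂/z₁) = ln(4.82/2.7)/ln(42.0/6.0) = 0.57952/1.94591 = 0.2978
Extrapolate from 42.0 m to 109.0 m: V₃ = 4.82 × (109.0/42.0)^0.2978 = 4.82 × 1.3285 = 6.4032 m/s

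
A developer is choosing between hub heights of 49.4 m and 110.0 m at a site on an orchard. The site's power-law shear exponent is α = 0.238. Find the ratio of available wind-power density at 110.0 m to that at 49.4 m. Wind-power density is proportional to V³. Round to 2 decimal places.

1.77

Speed ratio: V_B/V_A = (z_B/z_A)^α = (110.0/49.4)^0.238 = (2.2267)^0.238 = 1.20989
Power-density ratio: P_B/P_A = (V_B/V_A)³ = (1.20989)³ = 1.77106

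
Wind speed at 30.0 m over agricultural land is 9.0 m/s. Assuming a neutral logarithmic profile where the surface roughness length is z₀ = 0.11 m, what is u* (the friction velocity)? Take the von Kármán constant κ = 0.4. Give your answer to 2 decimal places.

u* ≈ 0.64 m/s

Log law: V(z) = (u*/κ) · ln(z/z₀) ⇒ u* = κ · V / ln(z/z₀)
u* = 0.4 × 9.0 / ln(30.0/0.11) = 0.4 × 9.0 / 5.6085
   = 3.6000 / 5.6085 = 0.6419 m/s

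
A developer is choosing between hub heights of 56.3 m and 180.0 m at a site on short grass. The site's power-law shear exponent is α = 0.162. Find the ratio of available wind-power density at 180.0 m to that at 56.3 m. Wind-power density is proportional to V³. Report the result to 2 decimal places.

1.76

Speed ratio: V_B/V_A = (z_B/z_A)^α = (180.0/56.3)^0.162 = (3.1972)^0.162 = 1.20718
Power-density ratio: P_B/P_A = (V_B/V_A)³ = (1.20718)³ = 1.75920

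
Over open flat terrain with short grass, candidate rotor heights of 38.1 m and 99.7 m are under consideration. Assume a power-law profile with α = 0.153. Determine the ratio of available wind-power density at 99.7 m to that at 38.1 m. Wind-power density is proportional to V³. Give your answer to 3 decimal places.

1.555

Speed ratio: V_B/V_A = (z_B/z_A)^α = (99.7/38.1)^0.153 = (2.6168)^0.153 = 1.15856
Power-density ratio: P_B/P_A = (V_B/V_A)³ = (1.15856)³ = 1.55509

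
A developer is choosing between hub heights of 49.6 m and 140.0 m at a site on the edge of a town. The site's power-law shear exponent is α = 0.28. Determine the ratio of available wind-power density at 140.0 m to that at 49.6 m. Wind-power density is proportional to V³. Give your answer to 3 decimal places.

2.391

Speed ratio: V_B/V_A = (z_B/z_A)^α = (140.0/49.6)^0.28 = (2.8226)^0.28 = 1.33715
Power-density ratio: P_B/P_A = (V_B/V_A)³ = (1.33715)³ = 2.39080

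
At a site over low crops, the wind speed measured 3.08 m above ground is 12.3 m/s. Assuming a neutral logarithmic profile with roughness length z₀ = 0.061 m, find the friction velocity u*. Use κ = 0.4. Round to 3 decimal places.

u* ≈ 1.255 m/s

Log law: V(z) = (u*/κ) · ln(z/z₀) ⇒ u* = κ · V / ln(z/z₀)
u* = 0.4 × 12.3 / ln(3.08/0.061) = 0.4 × 12.3 / 3.9218
   = 4.9200 / 3.9218 = 1.2545 m/s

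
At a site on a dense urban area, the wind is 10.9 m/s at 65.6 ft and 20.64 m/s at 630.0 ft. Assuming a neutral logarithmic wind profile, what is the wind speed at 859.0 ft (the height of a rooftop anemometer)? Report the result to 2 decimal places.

21.97 m/s

Log law: V ∝ ln(z/z₀). From the pair, with r = V₁/V₂ = 0.52810,
ln z₀ = (ln z₁ − r·ln z₂)/(1 − r) = (4.1836 − 0.52810×6.4457)/0.47190 = 1.6520 → z₀ = 5.217 ft
V₃ = V₁ · ln(z₃/z₀)/ln(z₁/z₀) = 10.9 × 5.1038/2.5316 = 21.9750 m/s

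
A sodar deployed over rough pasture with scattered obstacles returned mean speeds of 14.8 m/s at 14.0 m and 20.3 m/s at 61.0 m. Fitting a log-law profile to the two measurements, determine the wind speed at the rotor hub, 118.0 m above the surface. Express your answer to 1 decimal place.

22.8 m/s

Log law: V ∝ ln(z/z₀). From the pair, with r = V₁/V₂ = 0.72906,
ln z₀ = (ln z₁ − r·ln z₂)/(1 − r) = (2.6391 − 0.72906×4.1109)/0.27094 = -1.3215 → z₀ = 0.2667 m
V₃ = V₁ · ln(z₃/z₀)/ln(z₁/z₀) = 14.8 × 6.0922/3.9605 = 22.7656 m/s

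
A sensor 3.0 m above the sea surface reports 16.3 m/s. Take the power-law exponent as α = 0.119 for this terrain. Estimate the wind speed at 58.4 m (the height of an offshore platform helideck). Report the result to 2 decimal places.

Power-law profile: V₂ = V₁ · (z₂/z₁)^α
V₂ = 16.3 × (58.4/3.0)^0.119 = 16.3 × (19.4667)^0.119
    = 16.3 × 1.4237 = 23.2067 m/s

23.21 m/s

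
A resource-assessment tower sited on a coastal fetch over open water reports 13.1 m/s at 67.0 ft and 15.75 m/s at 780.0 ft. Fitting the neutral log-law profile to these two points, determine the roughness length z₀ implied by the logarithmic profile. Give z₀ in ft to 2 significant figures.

Log law: V(z) ∝ ln(z/z₀). With r = V₁/V₂ = 13.1/15.75 = 0.83175,
r · ln(z₂/z₀) = ln(z₁/z₀) ⇒ ln z₀ = (ln z₁ − r·ln z₂)/(1 − r)
ln z₀ = (4.20469 − 0.83175×6.65929) / 0.16825 = -7.9294
z₀ = exp(-7.9294) = 0.0003600 ft

z₀ ≈ 0.00036 ft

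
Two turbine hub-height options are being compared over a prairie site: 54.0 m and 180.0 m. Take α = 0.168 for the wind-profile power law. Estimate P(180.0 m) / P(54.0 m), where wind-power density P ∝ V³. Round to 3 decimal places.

1.835

Speed ratio: V_B/V_A = (z_B/z_A)^α = (180.0/54.0)^0.168 = (3.3333)^0.168 = 1.22418
Power-density ratio: P_B/P_A = (V_B/V_A)³ = (1.22418)³ = 1.83456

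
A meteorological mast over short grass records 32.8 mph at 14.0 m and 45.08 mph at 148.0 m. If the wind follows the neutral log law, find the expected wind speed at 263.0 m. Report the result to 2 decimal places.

Log law: V ∝ ln(z/z₀). From the pair, with r = V₁/V₂ = 0.72760,
ln z₀ = (ln z₁ − r·ln z₂)/(1 − r) = (2.6391 − 0.72760×4.9972)/0.27240 = -3.6596 → z₀ = 0.02574 m
V₃ = V₁ · ln(z₃/z₀)/ln(z₁/z₀) = 32.8 × 9.2318/6.2987 = 48.0740 mph

48.07 mph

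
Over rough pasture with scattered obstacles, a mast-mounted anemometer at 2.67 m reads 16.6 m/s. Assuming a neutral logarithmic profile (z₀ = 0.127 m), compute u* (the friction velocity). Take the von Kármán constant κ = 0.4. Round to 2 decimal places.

u* ≈ 2.18 m/s

Log law: V(z) = (u*/κ) · ln(z/z₀) ⇒ u* = κ · V / ln(z/z₀)
u* = 0.4 × 16.6 / ln(2.67/0.127) = 0.4 × 16.6 / 3.0456
   = 6.6400 / 3.0456 = 2.1802 m/s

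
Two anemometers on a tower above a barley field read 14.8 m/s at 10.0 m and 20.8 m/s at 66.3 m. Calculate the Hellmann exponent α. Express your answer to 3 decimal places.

α ≈ 0.180

Power law: V₂/V₁ = (z₂/z₁)^α ⇒ α = ln(V₂/V₁) / ln(z₂/z₁)
α = ln(20.8/14.8) / ln(66.3/10.0) = ln(1.4054) / ln(6.6300)
  = 0.34033 / 1.89160 = 0.17991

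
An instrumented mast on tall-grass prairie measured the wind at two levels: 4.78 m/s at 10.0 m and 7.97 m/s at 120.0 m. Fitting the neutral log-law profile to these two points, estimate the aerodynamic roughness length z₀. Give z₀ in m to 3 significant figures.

z₀ ≈ 0.242 m

Log law: V(z) ∝ ln(z/z₀). With r = V₁/V₂ = 4.78/7.97 = 0.59975,
r · ln(z₂/z₀) = ln(z₁/z₀) ⇒ ln z₀ = (ln z₁ − r·ln z₂)/(1 − r)
ln z₀ = (2.30259 − 0.59975×4.78749) / 0.40025 = -1.4209
z₀ = exp(-1.4209) = 0.2415 m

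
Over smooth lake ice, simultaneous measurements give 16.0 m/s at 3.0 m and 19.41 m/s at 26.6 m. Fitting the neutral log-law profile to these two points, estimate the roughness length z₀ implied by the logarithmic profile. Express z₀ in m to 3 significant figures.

z₀ ≈ 0.000107 m

Log law: V(z) ∝ ln(z/z₀). With r = V₁/V₂ = 16.0/19.41 = 0.82432,
r · ln(z₂/z₀) = ln(z₁/z₀) ⇒ ln z₀ = (ln z₁ − r·ln z₂)/(1 − r)
ln z₀ = (1.09861 − 0.82432×3.28091) / 0.17568 = -9.1409
z₀ = exp(-9.1409) = 0.0001072 m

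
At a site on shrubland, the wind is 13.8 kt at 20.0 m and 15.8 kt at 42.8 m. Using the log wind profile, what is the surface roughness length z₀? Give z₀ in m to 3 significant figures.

z₀ ≈ 0.105 m

Log law: V(z) ∝ ln(z/z₀). With r = V₁/V₂ = 13.8/15.8 = 0.87342,
r · ln(z₂/z₀) = ln(z₁/z₀) ⇒ ln z₀ = (ln z₁ − r·ln z₂)/(1 − r)
ln z₀ = (2.99573 − 0.87342×3.75654) / 0.12658 = -2.2538
z₀ = exp(-2.2538) = 0.1050 m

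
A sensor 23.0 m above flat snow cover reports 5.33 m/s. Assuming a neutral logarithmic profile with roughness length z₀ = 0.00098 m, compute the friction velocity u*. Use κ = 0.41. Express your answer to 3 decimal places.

Log law: V(z) = (u*/κ) · ln(z/z₀) ⇒ u* = κ · V / ln(z/z₀)
u* = 0.41 × 5.33 / ln(23.0/0.00098) = 0.41 × 5.33 / 10.0635
   = 2.1853 / 10.0635 = 0.2172 m/s

u* ≈ 0.217 m/s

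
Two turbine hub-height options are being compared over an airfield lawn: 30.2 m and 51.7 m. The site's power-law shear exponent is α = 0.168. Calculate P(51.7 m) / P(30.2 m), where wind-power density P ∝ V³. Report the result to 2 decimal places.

1.31

Speed ratio: V_B/V_A = (z_B/z_A)^α = (51.7/30.2)^0.168 = (1.7119)^0.168 = 1.09452
Power-density ratio: P_B/P_A = (V_B/V_A)³ = (1.09452)³ = 1.31122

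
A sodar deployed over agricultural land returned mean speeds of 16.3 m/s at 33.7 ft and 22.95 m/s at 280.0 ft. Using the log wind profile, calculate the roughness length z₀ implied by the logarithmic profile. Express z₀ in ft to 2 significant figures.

Log law: V(z) ∝ ln(z/z₀). With r = V₁/V₂ = 16.3/22.95 = 0.71024,
r · ln(z₂/z₀) = ln(z₁/z₀) ⇒ ln z₀ = (ln z₁ − r·ln z₂)/(1 − r)
ln z₀ = (3.51750 − 0.71024×5.63479) / 0.28976 = -1.6723
z₀ = exp(-1.6723) = 0.1878 ft

z₀ ≈ 0.19 ft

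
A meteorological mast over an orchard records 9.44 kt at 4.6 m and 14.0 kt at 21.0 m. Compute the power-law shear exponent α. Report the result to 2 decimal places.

α ≈ 0.26

Power law: V₂/V₁ = (z₂/z₁)^α ⇒ α = ln(V₂/V₁) / ln(z₂/z₁)
α = ln(14.0/9.44) / ln(21.0/4.6) = ln(1.4831) / ln(4.5652)
  = 0.39410 / 1.51847 = 0.25954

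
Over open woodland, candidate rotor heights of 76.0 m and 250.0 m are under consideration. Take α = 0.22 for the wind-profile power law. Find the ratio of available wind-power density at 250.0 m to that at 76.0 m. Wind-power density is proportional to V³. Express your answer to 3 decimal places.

2.194

Speed ratio: V_B/V_A = (z_B/z_A)^α = (250.0/76.0)^0.22 = (3.2895)^0.22 = 1.29947
Power-density ratio: P_B/P_A = (V_B/V_A)³ = (1.29947)³ = 2.19434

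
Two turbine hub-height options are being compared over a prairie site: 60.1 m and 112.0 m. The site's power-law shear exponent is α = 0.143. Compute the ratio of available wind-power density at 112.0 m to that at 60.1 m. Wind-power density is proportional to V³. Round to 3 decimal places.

1.306

Speed ratio: V_B/V_A = (z_B/z_A)^α = (112.0/60.1)^0.143 = (1.8636)^0.143 = 1.09310
Power-density ratio: P_B/P_A = (V_B/V_A)³ = (1.09310)³ = 1.30610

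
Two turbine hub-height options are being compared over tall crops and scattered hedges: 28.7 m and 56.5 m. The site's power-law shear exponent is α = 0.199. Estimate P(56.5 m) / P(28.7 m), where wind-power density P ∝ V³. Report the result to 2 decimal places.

Speed ratio: V_B/V_A = (z_B/z_A)^α = (56.5/28.7)^0.199 = (1.9686)^0.199 = 1.14430
Power-density ratio: P_B/P_A = (V_B/V_A)³ = (1.14430)³ = 1.49836

1.50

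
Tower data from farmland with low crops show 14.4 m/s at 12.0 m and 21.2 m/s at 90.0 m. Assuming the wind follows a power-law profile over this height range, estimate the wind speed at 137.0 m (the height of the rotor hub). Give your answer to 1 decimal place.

23.0 m/s

First find α: α = ln(V₂/V₁)/ln(z₂/z₁) = ln(21.2/14.4)/ln(90.0/12.0) = 0.38677/2.01490 = 0.1920
Extrapolate from 90.0 m to 137.0 m: V₃ = 21.2 × (137.0/90.0)^0.1920 = 21.2 × 1.0840 = 22.9807 m/s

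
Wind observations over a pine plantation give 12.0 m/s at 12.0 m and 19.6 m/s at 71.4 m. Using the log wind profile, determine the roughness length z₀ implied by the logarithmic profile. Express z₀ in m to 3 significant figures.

Log law: V(z) ∝ ln(z/z₀). With r = V₁/V₂ = 12.0/19.6 = 0.61224,
r · ln(z₂/z₀) = ln(z₁/z₀) ⇒ ln z₀ = (ln z₁ − r·ln z₂)/(1 − r)
ln z₀ = (2.48491 − 0.61224×4.26830) / 0.38776 = -0.3310
z₀ = exp(-0.3310) = 0.7182 m

z₀ ≈ 0.718 m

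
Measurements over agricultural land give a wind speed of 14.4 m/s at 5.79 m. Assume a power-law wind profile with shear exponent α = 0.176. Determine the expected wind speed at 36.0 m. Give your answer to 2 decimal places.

Power-law profile: V₂ = V₁ · (z₂/z₁)^α
V₂ = 14.4 × (36.0/5.79)^0.176 = 14.4 × (6.2176)^0.176
    = 14.4 × 1.3794 = 19.8628 m/s

19.86 m/s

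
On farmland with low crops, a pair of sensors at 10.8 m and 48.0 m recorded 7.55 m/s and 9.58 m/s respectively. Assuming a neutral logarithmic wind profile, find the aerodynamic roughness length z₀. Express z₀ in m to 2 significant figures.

Log law: V(z) ∝ ln(z/z₀). With r = V₁/V₂ = 7.55/9.58 = 0.78810,
r · ln(z₂/z₀) = ln(z₁/z₀) ⇒ ln z₀ = (ln z₁ − r·ln z₂)/(1 − r)
ln z₀ = (2.37955 − 0.78810×3.87120) / 0.21190 = -3.1682
z₀ = exp(-3.1682) = 0.04208 m

z₀ ≈ 0.042 m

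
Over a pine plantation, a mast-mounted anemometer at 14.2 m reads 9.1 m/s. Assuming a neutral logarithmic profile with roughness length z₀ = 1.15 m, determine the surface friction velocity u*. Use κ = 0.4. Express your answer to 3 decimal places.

u* ≈ 1.448 m/s

Log law: V(z) = (u*/κ) · ln(z/z₀) ⇒ u* = κ · V / ln(z/z₀)
u* = 0.4 × 9.1 / ln(14.2/1.15) = 0.4 × 9.1 / 2.5135
   = 3.6400 / 2.5135 = 1.4482 m/s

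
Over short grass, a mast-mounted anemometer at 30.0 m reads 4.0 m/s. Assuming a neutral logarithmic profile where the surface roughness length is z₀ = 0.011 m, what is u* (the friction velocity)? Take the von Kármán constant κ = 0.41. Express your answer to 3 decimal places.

Log law: V(z) = (u*/κ) · ln(z/z₀) ⇒ u* = κ · V / ln(z/z₀)
u* = 0.41 × 4.0 / ln(30.0/0.011) = 0.41 × 4.0 / 7.9111
   = 1.6400 / 7.9111 = 0.2073 m/s

u* ≈ 0.207 m/s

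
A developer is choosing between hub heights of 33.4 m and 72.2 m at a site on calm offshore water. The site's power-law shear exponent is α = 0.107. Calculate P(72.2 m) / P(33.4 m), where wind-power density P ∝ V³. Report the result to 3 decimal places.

Speed ratio: V_B/V_A = (z_B/z_A)^α = (72.2/33.4)^0.107 = (2.1617)^0.107 = 1.08598
Power-density ratio: P_B/P_A = (V_B/V_A)³ = (1.08598)³ = 1.28076

1.281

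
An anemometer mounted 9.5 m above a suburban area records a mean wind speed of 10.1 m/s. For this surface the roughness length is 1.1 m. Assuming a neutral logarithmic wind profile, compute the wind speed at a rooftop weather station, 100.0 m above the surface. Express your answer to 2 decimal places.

21.13 m/s

Log law: V(z) ∝ ln(z/z₀), so V₂/V₁ = ln(z₂/z₀) / ln(z₁/z₀).
ln(100.0/1.1) = 4.5099, ln(9.5/1.1) = 2.1560
V₂ = 10.1 × 4.5099/2.1560 = 10.1 × 2.0918 = 21.1271 m/s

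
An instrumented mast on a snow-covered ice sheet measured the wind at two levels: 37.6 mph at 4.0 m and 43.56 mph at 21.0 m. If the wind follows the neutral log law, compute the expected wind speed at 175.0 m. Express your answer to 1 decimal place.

51.2 mph

Log law: V ∝ ln(z/z₀). From the pair, with r = V₁/V₂ = 0.86318,
ln z₀ = (ln z₁ − r·ln z₂)/(1 − r) = (1.3863 − 0.86318×3.0445)/0.13682 = -9.0750 → z₀ = 0.0001145 m
V₃ = V₁ · ln(z₃/z₀)/ln(z₁/z₀) = 37.6 × 14.2398/10.4613 = 51.1806 mph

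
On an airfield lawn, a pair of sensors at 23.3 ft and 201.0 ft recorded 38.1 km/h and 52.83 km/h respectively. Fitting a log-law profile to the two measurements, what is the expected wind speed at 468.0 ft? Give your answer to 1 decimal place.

58.6 km/h

Log law: V ∝ ln(z/z₀). From the pair, with r = V₁/V₂ = 0.72118,
ln z₀ = (ln z₁ − r·ln z₂)/(1 − r) = (3.1485 − 0.72118×5.3033)/0.27882 = -2.4252 → z₀ = 0.08846 ft
V₃ = V₁ · ln(z₃/z₀)/ln(z₁/z₀) = 38.1 × 8.5737/5.5736 = 58.6073 km/h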